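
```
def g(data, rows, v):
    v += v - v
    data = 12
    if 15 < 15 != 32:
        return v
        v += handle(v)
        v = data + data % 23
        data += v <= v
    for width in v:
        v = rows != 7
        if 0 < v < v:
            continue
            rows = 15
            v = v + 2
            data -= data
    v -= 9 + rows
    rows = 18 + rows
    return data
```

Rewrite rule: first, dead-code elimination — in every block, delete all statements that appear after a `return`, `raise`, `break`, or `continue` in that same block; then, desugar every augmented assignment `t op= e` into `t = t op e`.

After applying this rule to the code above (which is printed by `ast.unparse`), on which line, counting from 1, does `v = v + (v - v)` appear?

Transformed code:
def g(data, rows, v):
    v = v + (v - v)
    data = 12
    if 15 < 15 != 32:
        return v
    for width in v:
        v = rows != 7
        if 0 < v < v:
            continue
    v = v - (9 + rows)
    rows = 18 + rows
    return data

2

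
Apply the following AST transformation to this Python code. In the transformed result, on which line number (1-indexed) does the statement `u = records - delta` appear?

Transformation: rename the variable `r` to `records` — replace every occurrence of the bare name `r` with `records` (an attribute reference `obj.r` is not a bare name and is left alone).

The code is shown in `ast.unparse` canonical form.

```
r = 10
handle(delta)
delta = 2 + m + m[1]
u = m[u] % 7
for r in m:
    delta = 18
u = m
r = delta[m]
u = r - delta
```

9

Transformed code:
records = 10
handle(delta)
delta = 2 + m + m[1]
u = m[u] % 7
for records in m:
    delta = 18
u = m
records = delta[m]
u = records - delta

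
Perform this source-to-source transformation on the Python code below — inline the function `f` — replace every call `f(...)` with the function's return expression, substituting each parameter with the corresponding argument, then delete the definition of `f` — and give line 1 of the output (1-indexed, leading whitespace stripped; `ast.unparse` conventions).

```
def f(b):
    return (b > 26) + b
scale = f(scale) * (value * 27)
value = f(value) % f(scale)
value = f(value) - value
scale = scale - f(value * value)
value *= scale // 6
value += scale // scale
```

Transformed code:
scale = ((scale > 26) + scale) * (value * 27)
value = ((value > 26) + value) % ((scale > 26) + scale)
value = (value > 26) + value - value
scale = scale - ((value * value > 26) + value * value)
value *= scale // 6
value += scale // scale

scale = ((scale > 26) + scale) * (value * 27)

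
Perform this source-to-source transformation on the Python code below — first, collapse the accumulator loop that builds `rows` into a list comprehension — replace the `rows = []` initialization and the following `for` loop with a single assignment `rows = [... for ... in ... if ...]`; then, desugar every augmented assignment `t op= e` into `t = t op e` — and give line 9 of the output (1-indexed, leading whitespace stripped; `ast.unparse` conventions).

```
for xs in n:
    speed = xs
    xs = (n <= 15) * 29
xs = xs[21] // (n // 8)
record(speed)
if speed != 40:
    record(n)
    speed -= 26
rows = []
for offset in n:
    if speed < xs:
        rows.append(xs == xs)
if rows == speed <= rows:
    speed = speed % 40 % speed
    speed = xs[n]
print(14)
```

Transformed code:
for xs in n:
    speed = xs
    xs = (n <= 15) * 29
xs = xs[21] // (n // 8)
record(speed)
if speed != 40:
    record(n)
    speed = speed - 26
rows = [xs == xs for offset in n if speed < xs]
if rows == speed <= rows:
    speed = speed % 40 % speed
    speed = xs[n]
print(14)

rows = [xs == xs for offset in n if speed < xs]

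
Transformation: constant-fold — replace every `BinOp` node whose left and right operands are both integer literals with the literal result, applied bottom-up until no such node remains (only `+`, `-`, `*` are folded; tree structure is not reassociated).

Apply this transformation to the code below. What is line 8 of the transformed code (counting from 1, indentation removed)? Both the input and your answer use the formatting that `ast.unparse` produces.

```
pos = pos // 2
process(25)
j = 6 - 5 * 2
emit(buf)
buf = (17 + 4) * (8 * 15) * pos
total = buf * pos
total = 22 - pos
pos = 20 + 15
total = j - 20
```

Transformed code:
pos = pos // 2
process(25)
j = -4
emit(buf)
buf = 2520 * pos
total = buf * pos
total = 22 - pos
pos = 35
total = j - 20

pos = 35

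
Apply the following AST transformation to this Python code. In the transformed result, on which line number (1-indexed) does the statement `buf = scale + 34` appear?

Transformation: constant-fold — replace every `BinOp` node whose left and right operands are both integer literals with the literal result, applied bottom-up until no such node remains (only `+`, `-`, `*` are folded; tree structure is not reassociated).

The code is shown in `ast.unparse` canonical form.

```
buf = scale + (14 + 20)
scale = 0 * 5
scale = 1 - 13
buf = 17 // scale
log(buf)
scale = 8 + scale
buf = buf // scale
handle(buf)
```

1

Transformed code:
buf = scale + 34
scale = 0
scale = -12
buf = 17 // scale
log(buf)
scale = 8 + scale
buf = buf // scale
handle(buf)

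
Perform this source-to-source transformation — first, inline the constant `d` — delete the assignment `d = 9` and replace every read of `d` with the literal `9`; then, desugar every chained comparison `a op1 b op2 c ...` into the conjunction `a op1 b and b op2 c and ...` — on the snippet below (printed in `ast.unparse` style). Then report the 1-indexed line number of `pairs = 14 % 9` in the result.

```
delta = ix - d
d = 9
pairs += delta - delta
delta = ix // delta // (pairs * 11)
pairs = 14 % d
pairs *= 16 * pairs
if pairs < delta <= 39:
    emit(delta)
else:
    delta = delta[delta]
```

4

Transformed code:
delta = ix - 9
pairs += delta - delta
delta = ix // delta // (pairs * 11)
pairs = 14 % 9
pairs *= 16 * pairs
if pairs < delta and delta <= 39:
    emit(delta)
else:
    delta = delta[delta]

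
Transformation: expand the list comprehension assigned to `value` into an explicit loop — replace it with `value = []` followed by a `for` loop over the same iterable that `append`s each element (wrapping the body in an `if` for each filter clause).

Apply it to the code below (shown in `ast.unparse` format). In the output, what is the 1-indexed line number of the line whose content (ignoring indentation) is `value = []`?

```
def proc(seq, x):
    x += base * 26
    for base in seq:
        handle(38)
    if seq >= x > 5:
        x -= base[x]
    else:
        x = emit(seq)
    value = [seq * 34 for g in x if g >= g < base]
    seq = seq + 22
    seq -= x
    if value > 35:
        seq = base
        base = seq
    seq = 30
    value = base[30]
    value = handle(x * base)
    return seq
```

9

Transformed code:
def proc(seq, x):
    x += base * 26
    for base in seq:
        handle(38)
    if seq >= x > 5:
        x -= base[x]
    else:
        x = emit(seq)
    value = []
    for g in x:
        if g >= g < base:
            value.append(seq * 34)
    seq = seq + 22
    seq -= x
    if value > 35:
        seq = base
        base = seq
    seq = 30
    value = base[30]
    value = handle(x * base)
    return seq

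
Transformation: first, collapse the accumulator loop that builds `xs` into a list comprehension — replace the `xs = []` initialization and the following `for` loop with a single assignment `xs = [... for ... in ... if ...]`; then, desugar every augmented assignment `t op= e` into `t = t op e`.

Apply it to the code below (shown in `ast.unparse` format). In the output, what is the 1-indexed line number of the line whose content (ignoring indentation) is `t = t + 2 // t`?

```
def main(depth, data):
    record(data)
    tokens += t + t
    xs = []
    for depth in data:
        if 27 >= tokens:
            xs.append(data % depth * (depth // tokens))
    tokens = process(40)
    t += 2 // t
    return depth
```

6

Transformed code:
def main(depth, data):
    record(data)
    tokens = tokens + (t + t)
    xs = [data % depth * (depth // tokens) for depth in data if 27 >= tokens]
    tokens = process(40)
    t = t + 2 // t
    return depth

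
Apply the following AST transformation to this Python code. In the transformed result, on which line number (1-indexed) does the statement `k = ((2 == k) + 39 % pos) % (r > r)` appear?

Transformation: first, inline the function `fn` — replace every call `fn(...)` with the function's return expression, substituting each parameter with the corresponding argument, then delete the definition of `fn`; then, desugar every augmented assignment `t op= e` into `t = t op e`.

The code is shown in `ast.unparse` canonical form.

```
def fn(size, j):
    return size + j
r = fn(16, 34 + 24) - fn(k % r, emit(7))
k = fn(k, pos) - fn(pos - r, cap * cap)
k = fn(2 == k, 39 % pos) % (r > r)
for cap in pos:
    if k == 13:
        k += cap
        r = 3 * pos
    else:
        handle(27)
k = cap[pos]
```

Transformed code:
r = 16 + (34 + 24) - (k % r + emit(7))
k = k + pos - (pos - r + cap * cap)
k = ((2 == k) + 39 % pos) % (r > r)
for cap in pos:
    if k == 13:
        k = k + cap
        r = 3 * pos
    else:
        handle(27)
k = cap[pos]

3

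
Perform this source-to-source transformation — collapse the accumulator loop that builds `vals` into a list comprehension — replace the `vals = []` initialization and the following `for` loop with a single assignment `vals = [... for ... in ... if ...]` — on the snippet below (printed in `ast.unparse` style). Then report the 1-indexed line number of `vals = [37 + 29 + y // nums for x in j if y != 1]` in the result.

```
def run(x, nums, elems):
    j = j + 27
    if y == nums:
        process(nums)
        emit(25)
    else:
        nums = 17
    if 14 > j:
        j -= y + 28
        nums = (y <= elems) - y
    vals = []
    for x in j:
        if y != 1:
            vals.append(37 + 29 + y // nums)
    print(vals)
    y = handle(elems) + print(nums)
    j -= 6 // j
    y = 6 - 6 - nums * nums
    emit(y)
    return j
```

11

Transformed code:
def run(x, nums, elems):
    j = j + 27
    if y == nums:
        process(nums)
        emit(25)
    else:
        nums = 17
    if 14 > j:
        j -= y + 28
        nums = (y <= elems) - y
    vals = [37 + 29 + y // nums for x in j if y != 1]
    print(vals)
    y = handle(elems) + print(nums)
    j -= 6 // j
    y = 6 - 6 - nums * nums
    emit(y)
    return j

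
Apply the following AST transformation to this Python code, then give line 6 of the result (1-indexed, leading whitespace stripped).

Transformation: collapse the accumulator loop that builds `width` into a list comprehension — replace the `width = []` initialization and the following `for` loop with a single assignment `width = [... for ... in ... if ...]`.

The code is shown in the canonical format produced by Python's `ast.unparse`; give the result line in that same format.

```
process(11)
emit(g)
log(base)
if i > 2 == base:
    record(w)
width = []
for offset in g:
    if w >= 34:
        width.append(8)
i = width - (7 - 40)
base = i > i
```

width = [8 for offset in g if w >= 34]

Transformed code:
process(11)
emit(g)
log(base)
if i > 2 == base:
    record(w)
width = [8 for offset in g if w >= 34]
i = width - (7 - 40)
base = i > i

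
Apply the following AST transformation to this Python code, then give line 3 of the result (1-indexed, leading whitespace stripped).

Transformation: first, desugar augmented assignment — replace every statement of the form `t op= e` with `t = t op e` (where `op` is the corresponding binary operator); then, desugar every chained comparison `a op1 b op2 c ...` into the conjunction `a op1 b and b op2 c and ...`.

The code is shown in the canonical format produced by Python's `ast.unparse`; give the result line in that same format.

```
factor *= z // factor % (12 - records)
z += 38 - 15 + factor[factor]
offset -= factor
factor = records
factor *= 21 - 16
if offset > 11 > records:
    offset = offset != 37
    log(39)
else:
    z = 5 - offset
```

Transformed code:
factor = factor * (z // factor % (12 - records))
z = z + (38 - 15 + factor[factor])
offset = offset - factor
factor = records
factor = factor * (21 - 16)
if offset > 11 and 11 > records:
    offset = offset != 37
    log(39)
else:
    z = 5 - offset

offset = offset - factor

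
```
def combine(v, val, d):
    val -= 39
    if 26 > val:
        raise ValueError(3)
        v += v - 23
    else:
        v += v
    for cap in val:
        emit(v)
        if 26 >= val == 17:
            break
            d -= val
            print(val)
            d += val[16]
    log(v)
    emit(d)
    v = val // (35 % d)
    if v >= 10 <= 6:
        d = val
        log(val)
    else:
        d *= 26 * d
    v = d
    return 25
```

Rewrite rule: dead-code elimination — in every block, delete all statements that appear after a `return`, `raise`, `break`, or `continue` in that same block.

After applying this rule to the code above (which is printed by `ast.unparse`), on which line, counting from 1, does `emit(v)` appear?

Transformed code:
def combine(v, val, d):
    val -= 39
    if 26 > val:
        raise ValueError(3)
    else:
        v += v
    for cap in val:
        emit(v)
        if 26 >= val == 17:
            break
    log(v)
    emit(d)
    v = val // (35 % d)
    if v >= 10 <= 6:
        d = val
        log(val)
    else:
        d *= 26 * d
    v = d
    return 25

8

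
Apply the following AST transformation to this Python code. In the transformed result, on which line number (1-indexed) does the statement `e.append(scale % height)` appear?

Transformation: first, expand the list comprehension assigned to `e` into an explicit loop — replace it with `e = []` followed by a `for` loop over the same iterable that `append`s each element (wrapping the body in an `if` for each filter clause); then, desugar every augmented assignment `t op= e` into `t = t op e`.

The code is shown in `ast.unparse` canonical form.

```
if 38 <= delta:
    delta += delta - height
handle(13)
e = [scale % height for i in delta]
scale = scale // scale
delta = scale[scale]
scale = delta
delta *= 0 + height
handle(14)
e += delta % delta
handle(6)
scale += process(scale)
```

6

Transformed code:
if 38 <= delta:
    delta = delta + (delta - height)
handle(13)
e = []
for i in delta:
    e.append(scale % height)
scale = scale // scale
delta = scale[scale]
scale = delta
delta = delta * (0 + height)
handle(14)
e = e + delta % delta
handle(6)
scale = scale + process(scale)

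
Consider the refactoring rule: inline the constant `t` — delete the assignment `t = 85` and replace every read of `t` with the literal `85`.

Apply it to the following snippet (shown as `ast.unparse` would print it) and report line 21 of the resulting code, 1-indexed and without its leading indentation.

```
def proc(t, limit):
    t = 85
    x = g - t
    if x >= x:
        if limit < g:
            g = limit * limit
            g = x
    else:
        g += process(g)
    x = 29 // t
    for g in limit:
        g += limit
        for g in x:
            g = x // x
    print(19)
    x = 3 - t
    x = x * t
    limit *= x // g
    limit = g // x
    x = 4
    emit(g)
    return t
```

return 85

Transformed code:
def proc(t, limit):
    x = g - 85
    if x >= x:
        if limit < g:
            g = limit * limit
            g = x
    else:
        g += process(g)
    x = 29 // 85
    for g in limit:
        g += limit
        for g in x:
            g = x // x
    print(19)
    x = 3 - 85
    x = x * 85
    limit *= x // g
    limit = g // x
    x = 4
    emit(g)
    return 85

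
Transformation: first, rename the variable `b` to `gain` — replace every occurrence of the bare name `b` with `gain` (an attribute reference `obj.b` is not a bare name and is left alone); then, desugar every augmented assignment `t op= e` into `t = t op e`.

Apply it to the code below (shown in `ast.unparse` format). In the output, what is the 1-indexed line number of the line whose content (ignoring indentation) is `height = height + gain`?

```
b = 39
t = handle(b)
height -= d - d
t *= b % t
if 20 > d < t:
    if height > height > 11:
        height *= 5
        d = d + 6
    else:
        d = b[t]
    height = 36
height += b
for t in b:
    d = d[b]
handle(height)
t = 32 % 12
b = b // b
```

Transformed code:
gain = 39
t = handle(gain)
height = height - (d - d)
t = t * (gain % t)
if 20 > d < t:
    if height > height > 11:
        height = height * 5
        d = d + 6
    else:
        d = gain[t]
    height = 36
height = height + gain
for t in gain:
    d = d[gain]
handle(height)
t = 32 % 12
gain = gain // gain

12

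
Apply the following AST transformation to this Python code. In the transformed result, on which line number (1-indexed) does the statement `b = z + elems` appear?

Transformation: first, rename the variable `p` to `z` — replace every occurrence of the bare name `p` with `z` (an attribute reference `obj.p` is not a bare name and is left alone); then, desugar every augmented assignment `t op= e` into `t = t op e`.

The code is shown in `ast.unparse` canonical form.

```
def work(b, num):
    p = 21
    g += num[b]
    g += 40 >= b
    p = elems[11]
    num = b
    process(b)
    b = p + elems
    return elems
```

8

Transformed code:
def work(b, num):
    z = 21
    g = g + num[b]
    g = g + (40 >= b)
    z = elems[11]
    num = b
    process(b)
    b = z + elems
    return elems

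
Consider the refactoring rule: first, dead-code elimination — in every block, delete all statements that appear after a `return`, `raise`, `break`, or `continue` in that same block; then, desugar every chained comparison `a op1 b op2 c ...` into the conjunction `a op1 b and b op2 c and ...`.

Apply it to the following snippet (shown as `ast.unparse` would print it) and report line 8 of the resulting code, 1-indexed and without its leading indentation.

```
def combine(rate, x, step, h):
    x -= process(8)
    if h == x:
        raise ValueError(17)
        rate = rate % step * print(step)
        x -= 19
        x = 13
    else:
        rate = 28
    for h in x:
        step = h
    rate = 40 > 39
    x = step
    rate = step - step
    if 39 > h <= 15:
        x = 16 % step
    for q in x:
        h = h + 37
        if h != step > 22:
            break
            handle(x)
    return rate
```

step = h

Transformed code:
def combine(rate, x, step, h):
    x -= process(8)
    if h == x:
        raise ValueError(17)
    else:
        rate = 28
    for h in x:
        step = h
    rate = 40 > 39
    x = step
    rate = step - step
    if 39 > h and h <= 15:
        x = 16 % step
    for q in x:
        h = h + 37
        if h != step and step > 22:
            break
    return rate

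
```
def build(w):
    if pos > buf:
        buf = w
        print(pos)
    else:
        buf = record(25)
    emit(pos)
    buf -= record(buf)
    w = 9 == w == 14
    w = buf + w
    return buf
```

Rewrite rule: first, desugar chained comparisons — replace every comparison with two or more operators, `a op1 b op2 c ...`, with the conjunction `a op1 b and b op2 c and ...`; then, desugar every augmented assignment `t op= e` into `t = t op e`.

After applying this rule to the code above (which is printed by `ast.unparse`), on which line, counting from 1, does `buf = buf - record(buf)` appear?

Transformed code:
def build(w):
    if pos > buf:
        buf = w
        print(pos)
    else:
        buf = record(25)
    emit(pos)
    buf = buf - record(buf)
    w = 9 == w and w == 14
    w = buf + w
    return buf

8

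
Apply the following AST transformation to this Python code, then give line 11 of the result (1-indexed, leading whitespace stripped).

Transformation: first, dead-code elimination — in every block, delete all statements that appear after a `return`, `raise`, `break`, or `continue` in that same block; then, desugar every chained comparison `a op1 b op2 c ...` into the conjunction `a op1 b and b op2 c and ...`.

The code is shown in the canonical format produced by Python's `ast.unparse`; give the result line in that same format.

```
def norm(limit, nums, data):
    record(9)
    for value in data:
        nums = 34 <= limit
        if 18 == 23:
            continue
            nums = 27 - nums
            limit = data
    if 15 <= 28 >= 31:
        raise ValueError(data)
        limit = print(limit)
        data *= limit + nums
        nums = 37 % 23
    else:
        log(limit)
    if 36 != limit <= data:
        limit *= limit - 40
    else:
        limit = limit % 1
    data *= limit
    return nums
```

Transformed code:
def norm(limit, nums, data):
    record(9)
    for value in data:
        nums = 34 <= limit
        if 18 == 23:
            continue
    if 15 <= 28 and 28 >= 31:
        raise ValueError(data)
    else:
        log(limit)
    if 36 != limit and limit <= data:
        limit *= limit - 40
    else:
        limit = limit % 1
    data *= limit
    return nums

if 36 != limit and limit <= data:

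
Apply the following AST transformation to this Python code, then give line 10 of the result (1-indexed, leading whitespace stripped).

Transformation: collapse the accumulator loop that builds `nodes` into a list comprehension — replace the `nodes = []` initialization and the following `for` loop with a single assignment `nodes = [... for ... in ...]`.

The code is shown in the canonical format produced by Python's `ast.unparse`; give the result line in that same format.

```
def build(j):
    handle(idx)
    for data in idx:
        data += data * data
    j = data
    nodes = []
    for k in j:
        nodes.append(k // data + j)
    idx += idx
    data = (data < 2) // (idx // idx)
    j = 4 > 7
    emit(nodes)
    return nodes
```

emit(nodes)

Transformed code:
def build(j):
    handle(idx)
    for data in idx:
        data += data * data
    j = data
    nodes = [k // data + j for k in j]
    idx += idx
    data = (data < 2) // (idx // idx)
    j = 4 > 7
    emit(nodes)
    return nodes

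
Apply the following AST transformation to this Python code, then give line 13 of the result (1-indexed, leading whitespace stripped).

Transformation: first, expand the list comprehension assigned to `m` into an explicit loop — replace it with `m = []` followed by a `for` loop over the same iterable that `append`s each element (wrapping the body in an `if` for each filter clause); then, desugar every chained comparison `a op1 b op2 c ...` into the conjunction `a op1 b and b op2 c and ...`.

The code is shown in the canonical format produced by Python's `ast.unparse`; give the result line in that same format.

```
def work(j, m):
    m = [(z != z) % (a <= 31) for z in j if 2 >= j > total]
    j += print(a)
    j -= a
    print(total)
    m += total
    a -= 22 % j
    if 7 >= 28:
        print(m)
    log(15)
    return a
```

log(15)

Transformed code:
def work(j, m):
    m = []
    for z in j:
        if 2 >= j and j > total:
            m.append((z != z) % (a <= 31))
    j += print(a)
    j -= a
    print(total)
    m += total
    a -= 22 % j
    if 7 >= 28:
        print(m)
    log(15)
    return a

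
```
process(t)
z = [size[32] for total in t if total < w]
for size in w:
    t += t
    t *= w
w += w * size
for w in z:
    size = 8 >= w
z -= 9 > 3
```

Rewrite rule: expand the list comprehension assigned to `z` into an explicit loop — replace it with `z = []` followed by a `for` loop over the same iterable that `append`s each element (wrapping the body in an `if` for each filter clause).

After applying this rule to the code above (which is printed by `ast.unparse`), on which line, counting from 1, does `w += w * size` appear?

Transformed code:
process(t)
z = []
for total in t:
    if total < w:
        z.append(size[32])
for size in w:
    t += t
    t *= w
w += w * size
for w in z:
    size = 8 >= w
z -= 9 > 3

9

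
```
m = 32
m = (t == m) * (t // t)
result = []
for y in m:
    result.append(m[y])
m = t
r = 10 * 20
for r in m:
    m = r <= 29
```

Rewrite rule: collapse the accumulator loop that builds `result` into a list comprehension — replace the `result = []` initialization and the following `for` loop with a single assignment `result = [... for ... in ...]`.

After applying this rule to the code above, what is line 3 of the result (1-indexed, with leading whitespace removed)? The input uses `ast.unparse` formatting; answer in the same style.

result = [m[y] for y in m]

Transformed code:
m = 32
m = (t == m) * (t // t)
result = [m[y] for y in m]
m = t
r = 10 * 20
for r in m:
    m = r <= 29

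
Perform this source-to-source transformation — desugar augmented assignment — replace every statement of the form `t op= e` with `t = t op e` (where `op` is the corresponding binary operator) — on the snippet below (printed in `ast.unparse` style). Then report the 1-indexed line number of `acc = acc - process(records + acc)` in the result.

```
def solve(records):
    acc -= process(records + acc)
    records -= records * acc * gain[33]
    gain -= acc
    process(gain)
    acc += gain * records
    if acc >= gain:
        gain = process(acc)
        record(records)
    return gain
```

Transformed code:
def solve(records):
    acc = acc - process(records + acc)
    records = records - records * acc * gain[33]
    gain = gain - acc
    process(gain)
    acc = acc + gain * records
    if acc >= gain:
        gain = process(acc)
        record(records)
    return gain

2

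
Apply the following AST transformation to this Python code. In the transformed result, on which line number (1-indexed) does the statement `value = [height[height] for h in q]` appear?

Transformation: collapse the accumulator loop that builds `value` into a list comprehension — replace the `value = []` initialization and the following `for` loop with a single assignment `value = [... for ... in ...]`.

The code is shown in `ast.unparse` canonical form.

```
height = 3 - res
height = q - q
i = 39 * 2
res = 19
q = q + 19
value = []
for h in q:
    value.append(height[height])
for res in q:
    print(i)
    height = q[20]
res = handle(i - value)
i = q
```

6

Transformed code:
height = 3 - res
height = q - q
i = 39 * 2
res = 19
q = q + 19
value = [height[height] for h in q]
for res in q:
    print(i)
    height = q[20]
res = handle(i - value)
i = q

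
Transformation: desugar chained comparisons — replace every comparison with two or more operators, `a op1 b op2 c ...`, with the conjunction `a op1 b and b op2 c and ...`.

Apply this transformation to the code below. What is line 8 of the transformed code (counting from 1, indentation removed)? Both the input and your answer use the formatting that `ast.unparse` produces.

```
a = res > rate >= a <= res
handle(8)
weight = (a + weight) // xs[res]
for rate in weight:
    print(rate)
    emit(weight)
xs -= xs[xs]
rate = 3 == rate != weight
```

Transformed code:
a = res > rate and rate >= a and (a <= res)
handle(8)
weight = (a + weight) // xs[res]
for rate in weight:
    print(rate)
    emit(weight)
xs -= xs[xs]
rate = 3 == rate and rate != weight

rate = 3 == rate and rate != weight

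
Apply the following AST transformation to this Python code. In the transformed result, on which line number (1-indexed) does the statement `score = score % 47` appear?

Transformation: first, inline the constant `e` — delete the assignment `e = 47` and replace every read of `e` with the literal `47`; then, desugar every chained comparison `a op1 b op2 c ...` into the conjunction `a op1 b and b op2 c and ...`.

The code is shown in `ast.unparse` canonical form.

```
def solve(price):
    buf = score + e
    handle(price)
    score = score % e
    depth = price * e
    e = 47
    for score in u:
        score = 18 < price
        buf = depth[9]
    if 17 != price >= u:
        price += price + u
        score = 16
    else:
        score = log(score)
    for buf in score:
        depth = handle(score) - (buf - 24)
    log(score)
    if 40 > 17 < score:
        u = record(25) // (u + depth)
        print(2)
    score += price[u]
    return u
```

Transformed code:
def solve(price):
    buf = score + 47
    handle(price)
    score = score % 47
    depth = price * 47
    for score in u:
        score = 18 < price
        buf = depth[9]
    if 17 != price and price >= u:
        price += price + u
        score = 16
    else:
        score = log(score)
    for buf in score:
        depth = handle(score) - (buf - 24)
    log(score)
    if 40 > 17 and 17 < score:
        u = record(25) // (u + depth)
        print(2)
    score += price[u]
    return u

4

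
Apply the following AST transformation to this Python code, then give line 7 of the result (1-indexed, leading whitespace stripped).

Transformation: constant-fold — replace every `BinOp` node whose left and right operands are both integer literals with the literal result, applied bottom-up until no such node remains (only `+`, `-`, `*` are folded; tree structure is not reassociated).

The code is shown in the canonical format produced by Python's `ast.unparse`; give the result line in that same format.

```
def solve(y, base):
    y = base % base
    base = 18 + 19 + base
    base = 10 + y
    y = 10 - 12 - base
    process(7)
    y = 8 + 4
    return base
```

y = 12

Transformed code:
def solve(y, base):
    y = base % base
    base = 37 + base
    base = 10 + y
    y = -2 - base
    process(7)
    y = 12
    return base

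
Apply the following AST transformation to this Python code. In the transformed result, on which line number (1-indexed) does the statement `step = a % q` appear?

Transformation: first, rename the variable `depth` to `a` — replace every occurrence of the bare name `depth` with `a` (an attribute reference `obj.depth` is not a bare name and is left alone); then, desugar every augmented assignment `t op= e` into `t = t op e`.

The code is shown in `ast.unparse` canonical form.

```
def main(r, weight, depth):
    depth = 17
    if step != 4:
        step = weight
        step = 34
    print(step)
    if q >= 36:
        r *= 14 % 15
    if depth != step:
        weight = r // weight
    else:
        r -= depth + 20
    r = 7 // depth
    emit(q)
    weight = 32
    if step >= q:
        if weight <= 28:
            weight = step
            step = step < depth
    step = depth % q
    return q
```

Transformed code:
def main(r, weight, a):
    a = 17
    if step != 4:
        step = weight
        step = 34
    print(step)
    if q >= 36:
        r = r * (14 % 15)
    if a != step:
        weight = r // weight
    else:
        r = r - (a + 20)
    r = 7 // a
    emit(q)
    weight = 32
    if step >= q:
        if weight <= 28:
            weight = step
            step = step < a
    step = a % q
    return q

20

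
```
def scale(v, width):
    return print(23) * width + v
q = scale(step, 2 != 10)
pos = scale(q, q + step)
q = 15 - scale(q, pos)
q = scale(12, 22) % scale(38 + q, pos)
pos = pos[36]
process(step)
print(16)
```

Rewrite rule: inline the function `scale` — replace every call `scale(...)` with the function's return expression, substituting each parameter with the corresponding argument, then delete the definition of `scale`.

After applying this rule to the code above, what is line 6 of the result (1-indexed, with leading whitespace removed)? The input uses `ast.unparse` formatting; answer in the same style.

Transformed code:
q = print(23) * (2 != 10) + step
pos = print(23) * (q + step) + q
q = 15 - (print(23) * pos + q)
q = (print(23) * 22 + 12) % (print(23) * pos + (38 + q))
pos = pos[36]
process(step)
print(16)

process(step)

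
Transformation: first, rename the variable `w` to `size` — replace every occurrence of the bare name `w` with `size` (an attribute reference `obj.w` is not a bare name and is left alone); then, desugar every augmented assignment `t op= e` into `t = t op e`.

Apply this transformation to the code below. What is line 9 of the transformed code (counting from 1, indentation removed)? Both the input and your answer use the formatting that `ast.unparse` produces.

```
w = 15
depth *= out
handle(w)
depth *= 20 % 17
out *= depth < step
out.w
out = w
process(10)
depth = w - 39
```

depth = size - 39

Transformed code:
size = 15
depth = depth * out
handle(size)
depth = depth * (20 % 17)
out = out * (depth < step)
out.w
out = size
process(10)
depth = size - 39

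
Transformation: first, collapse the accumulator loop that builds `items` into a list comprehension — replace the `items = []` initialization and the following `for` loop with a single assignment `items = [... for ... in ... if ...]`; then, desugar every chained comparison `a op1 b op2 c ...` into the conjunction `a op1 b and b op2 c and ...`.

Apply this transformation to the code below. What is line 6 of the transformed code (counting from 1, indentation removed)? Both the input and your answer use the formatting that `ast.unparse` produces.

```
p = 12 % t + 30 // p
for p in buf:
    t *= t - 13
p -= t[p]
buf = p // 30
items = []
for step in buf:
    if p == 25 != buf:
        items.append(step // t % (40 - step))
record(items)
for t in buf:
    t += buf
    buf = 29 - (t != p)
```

Transformed code:
p = 12 % t + 30 // p
for p in buf:
    t *= t - 13
p -= t[p]
buf = p // 30
items = [step // t % (40 - step) for step in buf if p == 25 and 25 != buf]
record(items)
for t in buf:
    t += buf
    buf = 29 - (t != p)

items = [step // t % (40 - step) for step in buf if p == 25 and 25 != buf]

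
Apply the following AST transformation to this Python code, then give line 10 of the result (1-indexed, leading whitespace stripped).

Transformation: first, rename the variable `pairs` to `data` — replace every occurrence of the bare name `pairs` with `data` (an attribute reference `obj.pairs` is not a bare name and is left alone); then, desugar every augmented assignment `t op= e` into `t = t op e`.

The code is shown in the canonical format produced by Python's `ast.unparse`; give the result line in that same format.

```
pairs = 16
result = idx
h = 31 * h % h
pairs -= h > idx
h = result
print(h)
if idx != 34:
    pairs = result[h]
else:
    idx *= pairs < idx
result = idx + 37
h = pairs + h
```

idx = idx * (data < idx)

Transformed code:
data = 16
result = idx
h = 31 * h % h
data = data - (h > idx)
h = result
print(h)
if idx != 34:
    data = result[h]
else:
    idx = idx * (data < idx)
result = idx + 37
h = data + h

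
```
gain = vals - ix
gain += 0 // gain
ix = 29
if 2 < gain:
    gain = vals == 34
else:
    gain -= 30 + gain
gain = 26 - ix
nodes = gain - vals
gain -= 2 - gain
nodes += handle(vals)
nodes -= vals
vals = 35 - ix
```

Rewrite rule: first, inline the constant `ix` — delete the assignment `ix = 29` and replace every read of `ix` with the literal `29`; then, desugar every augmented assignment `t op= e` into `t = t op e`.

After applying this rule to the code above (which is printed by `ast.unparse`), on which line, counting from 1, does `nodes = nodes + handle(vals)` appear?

Transformed code:
gain = vals - 29
gain = gain + 0 // gain
if 2 < gain:
    gain = vals == 34
else:
    gain = gain - (30 + gain)
gain = 26 - 29
nodes = gain - vals
gain = gain - (2 - gain)
nodes = nodes + handle(vals)
nodes = nodes - vals
vals = 35 - 29

10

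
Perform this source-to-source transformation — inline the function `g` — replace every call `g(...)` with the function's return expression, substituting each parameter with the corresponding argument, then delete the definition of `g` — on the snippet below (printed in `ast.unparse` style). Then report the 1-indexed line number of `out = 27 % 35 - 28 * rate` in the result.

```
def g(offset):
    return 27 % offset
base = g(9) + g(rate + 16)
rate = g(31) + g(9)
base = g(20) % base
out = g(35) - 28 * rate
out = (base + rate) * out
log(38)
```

Transformed code:
base = 27 % 9 + 27 % (rate + 16)
rate = 27 % 31 + 27 % 9
base = 27 % 20 % base
out = 27 % 35 - 28 * rate
out = (base + rate) * out
log(38)

4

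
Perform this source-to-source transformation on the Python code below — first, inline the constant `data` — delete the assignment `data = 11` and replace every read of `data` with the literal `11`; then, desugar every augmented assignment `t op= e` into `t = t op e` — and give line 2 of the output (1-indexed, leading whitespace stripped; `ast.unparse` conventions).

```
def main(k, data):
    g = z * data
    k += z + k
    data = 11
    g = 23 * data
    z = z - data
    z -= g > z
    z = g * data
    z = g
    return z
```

Transformed code:
def main(k, data):
    g = z * 11
    k = k + (z + k)
    g = 23 * 11
    z = z - 11
    z = z - (g > z)
    z = g * 11
    z = g
    return z

g = z * 11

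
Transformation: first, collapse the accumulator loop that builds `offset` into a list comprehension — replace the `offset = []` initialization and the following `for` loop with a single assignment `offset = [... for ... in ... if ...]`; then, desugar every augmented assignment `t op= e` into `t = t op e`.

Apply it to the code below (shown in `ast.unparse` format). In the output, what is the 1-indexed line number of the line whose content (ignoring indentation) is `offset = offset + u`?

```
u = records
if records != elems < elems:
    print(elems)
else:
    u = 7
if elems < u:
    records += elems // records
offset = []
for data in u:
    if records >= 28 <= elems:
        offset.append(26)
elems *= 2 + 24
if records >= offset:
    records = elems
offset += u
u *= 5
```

12

Transformed code:
u = records
if records != elems < elems:
    print(elems)
else:
    u = 7
if elems < u:
    records = records + elems // records
offset = [26 for data in u if records >= 28 <= elems]
elems = elems * (2 + 24)
if records >= offset:
    records = elems
offset = offset + u
u = u * 5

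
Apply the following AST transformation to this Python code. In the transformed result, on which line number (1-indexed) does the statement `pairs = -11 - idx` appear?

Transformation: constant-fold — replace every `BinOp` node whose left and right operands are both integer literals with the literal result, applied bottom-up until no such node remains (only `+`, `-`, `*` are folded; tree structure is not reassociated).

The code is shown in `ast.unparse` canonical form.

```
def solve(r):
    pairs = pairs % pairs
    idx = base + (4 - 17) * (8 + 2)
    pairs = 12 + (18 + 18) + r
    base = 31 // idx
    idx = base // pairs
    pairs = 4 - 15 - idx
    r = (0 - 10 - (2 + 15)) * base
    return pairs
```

Transformed code:
def solve(r):
    pairs = pairs % pairs
    idx = base + -130
    pairs = 48 + r
    base = 31 // idx
    idx = base // pairs
    pairs = -11 - idx
    r = -27 * base
    return pairs

7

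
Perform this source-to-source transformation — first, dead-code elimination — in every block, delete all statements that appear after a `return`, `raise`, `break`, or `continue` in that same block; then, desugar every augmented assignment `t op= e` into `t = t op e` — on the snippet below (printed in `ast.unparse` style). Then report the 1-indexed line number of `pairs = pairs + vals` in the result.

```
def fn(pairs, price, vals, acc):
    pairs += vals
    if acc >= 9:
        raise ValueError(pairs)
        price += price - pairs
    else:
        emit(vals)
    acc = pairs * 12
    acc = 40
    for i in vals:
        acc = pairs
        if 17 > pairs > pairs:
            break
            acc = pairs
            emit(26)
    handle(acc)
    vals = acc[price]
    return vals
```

Transformed code:
def fn(pairs, price, vals, acc):
    pairs = pairs + vals
    if acc >= 9:
        raise ValueError(pairs)
    else:
        emit(vals)
    acc = pairs * 12
    acc = 40
    for i in vals:
        acc = pairs
        if 17 > pairs > pairs:
            break
    handle(acc)
    vals = acc[price]
    return vals

2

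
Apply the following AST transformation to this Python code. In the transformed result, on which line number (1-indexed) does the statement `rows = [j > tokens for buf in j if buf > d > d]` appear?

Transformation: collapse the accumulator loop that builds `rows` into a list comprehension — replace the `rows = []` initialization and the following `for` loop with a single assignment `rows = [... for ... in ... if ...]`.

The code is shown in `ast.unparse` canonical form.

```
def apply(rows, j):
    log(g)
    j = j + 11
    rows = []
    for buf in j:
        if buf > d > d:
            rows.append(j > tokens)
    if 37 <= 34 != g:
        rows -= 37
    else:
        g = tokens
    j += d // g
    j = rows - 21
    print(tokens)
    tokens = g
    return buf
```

Transformed code:
def apply(rows, j):
    log(g)
    j = j + 11
    rows = [j > tokens for buf in j if buf > d > d]
    if 37 <= 34 != g:
        rows -= 37
    else:
        g = tokens
    j += d // g
    j = rows - 21
    print(tokens)
    tokens = g
    return buf

4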